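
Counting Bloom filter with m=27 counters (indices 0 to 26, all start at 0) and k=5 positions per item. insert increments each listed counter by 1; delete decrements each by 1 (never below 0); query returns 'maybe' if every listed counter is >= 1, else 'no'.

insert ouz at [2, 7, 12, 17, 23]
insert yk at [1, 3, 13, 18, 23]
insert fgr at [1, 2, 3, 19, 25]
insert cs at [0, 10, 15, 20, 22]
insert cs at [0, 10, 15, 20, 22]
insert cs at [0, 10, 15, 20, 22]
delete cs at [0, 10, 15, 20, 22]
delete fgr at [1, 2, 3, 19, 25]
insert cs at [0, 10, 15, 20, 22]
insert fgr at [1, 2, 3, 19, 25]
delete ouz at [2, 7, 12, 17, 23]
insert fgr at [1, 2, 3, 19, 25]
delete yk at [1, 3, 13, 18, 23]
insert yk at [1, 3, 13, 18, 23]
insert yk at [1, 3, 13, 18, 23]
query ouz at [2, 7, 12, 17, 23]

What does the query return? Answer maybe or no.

Step 1: insert ouz at [2, 7, 12, 17, 23] -> counters=[0,0,1,0,0,0,0,1,0,0,0,0,1,0,0,0,0,1,0,0,0,0,0,1,0,0,0]
Step 2: insert yk at [1, 3, 13, 18, 23] -> counters=[0,1,1,1,0,0,0,1,0,0,0,0,1,1,0,0,0,1,1,0,0,0,0,2,0,0,0]
Step 3: insert fgr at [1, 2, 3, 19, 25] -> counters=[0,2,2,2,0,0,0,1,0,0,0,0,1,1,0,0,0,1,1,1,0,0,0,2,0,1,0]
Step 4: insert cs at [0, 10, 15, 20, 22] -> counters=[1,2,2,2,0,0,0,1,0,0,1,0,1,1,0,1,0,1,1,1,1,0,1,2,0,1,0]
Step 5: insert cs at [0, 10, 15, 20, 22] -> counters=[2,2,2,2,0,0,0,1,0,0,2,0,1,1,0,2,0,1,1,1,2,0,2,2,0,1,0]
Step 6: insert cs at [0, 10, 15, 20, 22] -> counters=[3,2,2,2,0,0,0,1,0,0,3,0,1,1,0,3,0,1,1,1,3,0,3,2,0,1,0]
Step 7: delete cs at [0, 10, 15, 20, 22] -> counters=[2,2,2,2,0,0,0,1,0,0,2,0,1,1,0,2,0,1,1,1,2,0,2,2,0,1,0]
Step 8: delete fgr at [1, 2, 3, 19, 25] -> counters=[2,1,1,1,0,0,0,1,0,0,2,0,1,1,0,2,0,1,1,0,2,0,2,2,0,0,0]
Step 9: insert cs at [0, 10, 15, 20, 22] -> counters=[3,1,1,1,0,0,0,1,0,0,3,0,1,1,0,3,0,1,1,0,3,0,3,2,0,0,0]
Step 10: insert fgr at [1, 2, 3, 19, 25] -> counters=[3,2,2,2,0,0,0,1,0,0,3,0,1,1,0,3,0,1,1,1,3,0,3,2,0,1,0]
Step 11: delete ouz at [2, 7, 12, 17, 23] -> counters=[3,2,1,2,0,0,0,0,0,0,3,0,0,1,0,3,0,0,1,1,3,0,3,1,0,1,0]
Step 12: insert fgr at [1, 2, 3, 19, 25] -> counters=[3,3,2,3,0,0,0,0,0,0,3,0,0,1,0,3,0,0,1,2,3,0,3,1,0,2,0]
Step 13: delete yk at [1, 3, 13, 18, 23] -> counters=[3,2,2,2,0,0,0,0,0,0,3,0,0,0,0,3,0,0,0,2,3,0,3,0,0,2,0]
Step 14: insert yk at [1, 3, 13, 18, 23] -> counters=[3,3,2,3,0,0,0,0,0,0,3,0,0,1,0,3,0,0,1,2,3,0,3,1,0,2,0]
Step 15: insert yk at [1, 3, 13, 18, 23] -> counters=[3,4,2,4,0,0,0,0,0,0,3,0,0,2,0,3,0,0,2,2,3,0,3,2,0,2,0]
Query ouz: check counters[2]=2 counters[7]=0 counters[12]=0 counters[17]=0 counters[23]=2 -> no

Answer: no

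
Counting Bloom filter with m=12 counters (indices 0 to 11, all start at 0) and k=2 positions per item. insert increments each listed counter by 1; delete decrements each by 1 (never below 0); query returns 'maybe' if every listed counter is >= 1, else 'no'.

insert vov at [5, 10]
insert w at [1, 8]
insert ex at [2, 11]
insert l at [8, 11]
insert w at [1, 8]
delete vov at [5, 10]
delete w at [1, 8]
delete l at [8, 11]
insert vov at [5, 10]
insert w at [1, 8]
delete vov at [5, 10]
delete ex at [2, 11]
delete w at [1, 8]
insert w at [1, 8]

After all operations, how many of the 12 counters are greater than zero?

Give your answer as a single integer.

Step 1: insert vov at [5, 10] -> counters=[0,0,0,0,0,1,0,0,0,0,1,0]
Step 2: insert w at [1, 8] -> counters=[0,1,0,0,0,1,0,0,1,0,1,0]
Step 3: insert ex at [2, 11] -> counters=[0,1,1,0,0,1,0,0,1,0,1,1]
Step 4: insert l at [8, 11] -> counters=[0,1,1,0,0,1,0,0,2,0,1,2]
Step 5: insert w at [1, 8] -> counters=[0,2,1,0,0,1,0,0,3,0,1,2]
Step 6: delete vov at [5, 10] -> counters=[0,2,1,0,0,0,0,0,3,0,0,2]
Step 7: delete w at [1, 8] -> counters=[0,1,1,0,0,0,0,0,2,0,0,2]
Step 8: delete l at [8, 11] -> counters=[0,1,1,0,0,0,0,0,1,0,0,1]
Step 9: insert vov at [5, 10] -> counters=[0,1,1,0,0,1,0,0,1,0,1,1]
Step 10: insert w at [1, 8] -> counters=[0,2,1,0,0,1,0,0,2,0,1,1]
Step 11: delete vov at [5, 10] -> counters=[0,2,1,0,0,0,0,0,2,0,0,1]
Step 12: delete ex at [2, 11] -> counters=[0,2,0,0,0,0,0,0,2,0,0,0]
Step 13: delete w at [1, 8] -> counters=[0,1,0,0,0,0,0,0,1,0,0,0]
Step 14: insert w at [1, 8] -> counters=[0,2,0,0,0,0,0,0,2,0,0,0]
Final counters=[0,2,0,0,0,0,0,0,2,0,0,0] -> 2 nonzero

Answer: 2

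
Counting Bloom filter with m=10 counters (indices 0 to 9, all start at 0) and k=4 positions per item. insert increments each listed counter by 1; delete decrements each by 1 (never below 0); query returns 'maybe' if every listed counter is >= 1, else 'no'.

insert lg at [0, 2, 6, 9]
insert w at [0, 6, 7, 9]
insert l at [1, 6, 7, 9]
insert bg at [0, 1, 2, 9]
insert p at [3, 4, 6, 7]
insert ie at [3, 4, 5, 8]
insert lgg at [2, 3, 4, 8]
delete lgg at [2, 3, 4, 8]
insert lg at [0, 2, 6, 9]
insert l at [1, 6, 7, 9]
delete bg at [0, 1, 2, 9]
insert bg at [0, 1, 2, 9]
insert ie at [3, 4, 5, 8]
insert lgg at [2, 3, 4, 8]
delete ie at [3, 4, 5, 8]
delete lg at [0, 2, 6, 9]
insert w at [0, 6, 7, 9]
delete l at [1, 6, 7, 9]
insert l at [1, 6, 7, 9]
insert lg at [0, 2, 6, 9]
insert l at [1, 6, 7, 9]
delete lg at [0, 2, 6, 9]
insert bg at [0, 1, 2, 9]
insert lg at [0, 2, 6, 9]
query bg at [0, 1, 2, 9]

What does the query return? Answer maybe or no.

Answer: maybe

Derivation:
Step 1: insert lg at [0, 2, 6, 9] -> counters=[1,0,1,0,0,0,1,0,0,1]
Step 2: insert w at [0, 6, 7, 9] -> counters=[2,0,1,0,0,0,2,1,0,2]
Step 3: insert l at [1, 6, 7, 9] -> counters=[2,1,1,0,0,0,3,2,0,3]
Step 4: insert bg at [0, 1, 2, 9] -> counters=[3,2,2,0,0,0,3,2,0,4]
Step 5: insert p at [3, 4, 6, 7] -> counters=[3,2,2,1,1,0,4,3,0,4]
Step 6: insert ie at [3, 4, 5, 8] -> counters=[3,2,2,2,2,1,4,3,1,4]
Step 7: insert lgg at [2, 3, 4, 8] -> counters=[3,2,3,3,3,1,4,3,2,4]
Step 8: delete lgg at [2, 3, 4, 8] -> counters=[3,2,2,2,2,1,4,3,1,4]
Step 9: insert lg at [0, 2, 6, 9] -> counters=[4,2,3,2,2,1,5,3,1,5]
Step 10: insert l at [1, 6, 7, 9] -> counters=[4,3,3,2,2,1,6,4,1,6]
Step 11: delete bg at [0, 1, 2, 9] -> counters=[3,2,2,2,2,1,6,4,1,5]
Step 12: insert bg at [0, 1, 2, 9] -> counters=[4,3,3,2,2,1,6,4,1,6]
Step 13: insert ie at [3, 4, 5, 8] -> counters=[4,3,3,3,3,2,6,4,2,6]
Step 14: insert lgg at [2, 3, 4, 8] -> counters=[4,3,4,4,4,2,6,4,3,6]
Step 15: delete ie at [3, 4, 5, 8] -> counters=[4,3,4,3,3,1,6,4,2,6]
Step 16: delete lg at [0, 2, 6, 9] -> counters=[3,3,3,3,3,1,5,4,2,5]
Step 17: insert w at [0, 6, 7, 9] -> counters=[4,3,3,3,3,1,6,5,2,6]
Step 18: delete l at [1, 6, 7, 9] -> counters=[4,2,3,3,3,1,5,4,2,5]
Step 19: insert l at [1, 6, 7, 9] -> counters=[4,3,3,3,3,1,6,5,2,6]
Step 20: insert lg at [0, 2, 6, 9] -> counters=[5,3,4,3,3,1,7,5,2,7]
Step 21: insert l at [1, 6, 7, 9] -> counters=[5,4,4,3,3,1,8,6,2,8]
Step 22: delete lg at [0, 2, 6, 9] -> counters=[4,4,3,3,3,1,7,6,2,7]
Step 23: insert bg at [0, 1, 2, 9] -> counters=[5,5,4,3,3,1,7,6,2,8]
Step 24: insert lg at [0, 2, 6, 9] -> counters=[6,5,5,3,3,1,8,6,2,9]
Query bg: check counters[0]=6 counters[1]=5 counters[2]=5 counters[9]=9 -> maybe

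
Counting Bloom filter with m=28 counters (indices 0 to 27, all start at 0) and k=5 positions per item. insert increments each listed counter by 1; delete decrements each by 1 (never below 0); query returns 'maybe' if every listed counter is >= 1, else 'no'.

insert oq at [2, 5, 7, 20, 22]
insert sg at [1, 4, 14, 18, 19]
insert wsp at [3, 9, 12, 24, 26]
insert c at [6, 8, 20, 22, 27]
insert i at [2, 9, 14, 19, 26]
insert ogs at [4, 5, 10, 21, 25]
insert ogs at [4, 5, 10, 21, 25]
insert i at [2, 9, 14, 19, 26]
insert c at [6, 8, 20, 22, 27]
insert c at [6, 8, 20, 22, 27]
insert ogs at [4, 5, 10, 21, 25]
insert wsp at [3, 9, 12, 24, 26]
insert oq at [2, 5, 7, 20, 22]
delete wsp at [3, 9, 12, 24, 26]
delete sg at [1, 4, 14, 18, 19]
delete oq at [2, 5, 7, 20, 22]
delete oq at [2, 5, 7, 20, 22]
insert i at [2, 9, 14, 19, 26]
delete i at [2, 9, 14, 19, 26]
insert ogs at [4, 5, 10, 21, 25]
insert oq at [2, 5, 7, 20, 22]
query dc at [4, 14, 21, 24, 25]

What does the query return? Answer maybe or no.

Step 1: insert oq at [2, 5, 7, 20, 22] -> counters=[0,0,1,0,0,1,0,1,0,0,0,0,0,0,0,0,0,0,0,0,1,0,1,0,0,0,0,0]
Step 2: insert sg at [1, 4, 14, 18, 19] -> counters=[0,1,1,0,1,1,0,1,0,0,0,0,0,0,1,0,0,0,1,1,1,0,1,0,0,0,0,0]
Step 3: insert wsp at [3, 9, 12, 24, 26] -> counters=[0,1,1,1,1,1,0,1,0,1,0,0,1,0,1,0,0,0,1,1,1,0,1,0,1,0,1,0]
Step 4: insert c at [6, 8, 20, 22, 27] -> counters=[0,1,1,1,1,1,1,1,1,1,0,0,1,0,1,0,0,0,1,1,2,0,2,0,1,0,1,1]
Step 5: insert i at [2, 9, 14, 19, 26] -> counters=[0,1,2,1,1,1,1,1,1,2,0,0,1,0,2,0,0,0,1,2,2,0,2,0,1,0,2,1]
Step 6: insert ogs at [4, 5, 10, 21, 25] -> counters=[0,1,2,1,2,2,1,1,1,2,1,0,1,0,2,0,0,0,1,2,2,1,2,0,1,1,2,1]
Step 7: insert ogs at [4, 5, 10, 21, 25] -> counters=[0,1,2,1,3,3,1,1,1,2,2,0,1,0,2,0,0,0,1,2,2,2,2,0,1,2,2,1]
Step 8: insert i at [2, 9, 14, 19, 26] -> counters=[0,1,3,1,3,3,1,1,1,3,2,0,1,0,3,0,0,0,1,3,2,2,2,0,1,2,3,1]
Step 9: insert c at [6, 8, 20, 22, 27] -> counters=[0,1,3,1,3,3,2,1,2,3,2,0,1,0,3,0,0,0,1,3,3,2,3,0,1,2,3,2]
Step 10: insert c at [6, 8, 20, 22, 27] -> counters=[0,1,3,1,3,3,3,1,3,3,2,0,1,0,3,0,0,0,1,3,4,2,4,0,1,2,3,3]
Step 11: insert ogs at [4, 5, 10, 21, 25] -> counters=[0,1,3,1,4,4,3,1,3,3,3,0,1,0,3,0,0,0,1,3,4,3,4,0,1,3,3,3]
Step 12: insert wsp at [3, 9, 12, 24, 26] -> counters=[0,1,3,2,4,4,3,1,3,4,3,0,2,0,3,0,0,0,1,3,4,3,4,0,2,3,4,3]
Step 13: insert oq at [2, 5, 7, 20, 22] -> counters=[0,1,4,2,4,5,3,2,3,4,3,0,2,0,3,0,0,0,1,3,5,3,5,0,2,3,4,3]
Step 14: delete wsp at [3, 9, 12, 24, 26] -> counters=[0,1,4,1,4,5,3,2,3,3,3,0,1,0,3,0,0,0,1,3,5,3,5,0,1,3,3,3]
Step 15: delete sg at [1, 4, 14, 18, 19] -> counters=[0,0,4,1,3,5,3,2,3,3,3,0,1,0,2,0,0,0,0,2,5,3,5,0,1,3,3,3]
Step 16: delete oq at [2, 5, 7, 20, 22] -> counters=[0,0,3,1,3,4,3,1,3,3,3,0,1,0,2,0,0,0,0,2,4,3,4,0,1,3,3,3]
Step 17: delete oq at [2, 5, 7, 20, 22] -> counters=[0,0,2,1,3,3,3,0,3,3,3,0,1,0,2,0,0,0,0,2,3,3,3,0,1,3,3,3]
Step 18: insert i at [2, 9, 14, 19, 26] -> counters=[0,0,3,1,3,3,3,0,3,4,3,0,1,0,3,0,0,0,0,3,3,3,3,0,1,3,4,3]
Step 19: delete i at [2, 9, 14, 19, 26] -> counters=[0,0,2,1,3,3,3,0,3,3,3,0,1,0,2,0,0,0,0,2,3,3,3,0,1,3,3,3]
Step 20: insert ogs at [4, 5, 10, 21, 25] -> counters=[0,0,2,1,4,4,3,0,3,3,4,0,1,0,2,0,0,0,0,2,3,4,3,0,1,4,3,3]
Step 21: insert oq at [2, 5, 7, 20, 22] -> counters=[0,0,3,1,4,5,3,1,3,3,4,0,1,0,2,0,0,0,0,2,4,4,4,0,1,4,3,3]
Query dc: check counters[4]=4 counters[14]=2 counters[21]=4 counters[24]=1 counters[25]=4 -> maybe

Answer: maybe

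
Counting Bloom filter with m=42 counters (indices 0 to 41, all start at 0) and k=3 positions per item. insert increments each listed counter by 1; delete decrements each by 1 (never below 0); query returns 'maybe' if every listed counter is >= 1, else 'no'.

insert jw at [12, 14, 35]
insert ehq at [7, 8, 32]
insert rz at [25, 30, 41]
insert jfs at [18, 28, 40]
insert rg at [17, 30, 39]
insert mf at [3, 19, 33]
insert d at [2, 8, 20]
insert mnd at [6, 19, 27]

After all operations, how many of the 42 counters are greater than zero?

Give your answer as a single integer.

Step 1: insert jw at [12, 14, 35] -> counters=[0,0,0,0,0,0,0,0,0,0,0,0,1,0,1,0,0,0,0,0,0,0,0,0,0,0,0,0,0,0,0,0,0,0,0,1,0,0,0,0,0,0]
Step 2: insert ehq at [7, 8, 32] -> counters=[0,0,0,0,0,0,0,1,1,0,0,0,1,0,1,0,0,0,0,0,0,0,0,0,0,0,0,0,0,0,0,0,1,0,0,1,0,0,0,0,0,0]
Step 3: insert rz at [25, 30, 41] -> counters=[0,0,0,0,0,0,0,1,1,0,0,0,1,0,1,0,0,0,0,0,0,0,0,0,0,1,0,0,0,0,1,0,1,0,0,1,0,0,0,0,0,1]
Step 4: insert jfs at [18, 28, 40] -> counters=[0,0,0,0,0,0,0,1,1,0,0,0,1,0,1,0,0,0,1,0,0,0,0,0,0,1,0,0,1,0,1,0,1,0,0,1,0,0,0,0,1,1]
Step 5: insert rg at [17, 30, 39] -> counters=[0,0,0,0,0,0,0,1,1,0,0,0,1,0,1,0,0,1,1,0,0,0,0,0,0,1,0,0,1,0,2,0,1,0,0,1,0,0,0,1,1,1]
Step 6: insert mf at [3, 19, 33] -> counters=[0,0,0,1,0,0,0,1,1,0,0,0,1,0,1,0,0,1,1,1,0,0,0,0,0,1,0,0,1,0,2,0,1,1,0,1,0,0,0,1,1,1]
Step 7: insert d at [2, 8, 20] -> counters=[0,0,1,1,0,0,0,1,2,0,0,0,1,0,1,0,0,1,1,1,1,0,0,0,0,1,0,0,1,0,2,0,1,1,0,1,0,0,0,1,1,1]
Step 8: insert mnd at [6, 19, 27] -> counters=[0,0,1,1,0,0,1,1,2,0,0,0,1,0,1,0,0,1,1,2,1,0,0,0,0,1,0,1,1,0,2,0,1,1,0,1,0,0,0,1,1,1]
Final counters=[0,0,1,1,0,0,1,1,2,0,0,0,1,0,1,0,0,1,1,2,1,0,0,0,0,1,0,1,1,0,2,0,1,1,0,1,0,0,0,1,1,1] -> 21 nonzero

Answer: 21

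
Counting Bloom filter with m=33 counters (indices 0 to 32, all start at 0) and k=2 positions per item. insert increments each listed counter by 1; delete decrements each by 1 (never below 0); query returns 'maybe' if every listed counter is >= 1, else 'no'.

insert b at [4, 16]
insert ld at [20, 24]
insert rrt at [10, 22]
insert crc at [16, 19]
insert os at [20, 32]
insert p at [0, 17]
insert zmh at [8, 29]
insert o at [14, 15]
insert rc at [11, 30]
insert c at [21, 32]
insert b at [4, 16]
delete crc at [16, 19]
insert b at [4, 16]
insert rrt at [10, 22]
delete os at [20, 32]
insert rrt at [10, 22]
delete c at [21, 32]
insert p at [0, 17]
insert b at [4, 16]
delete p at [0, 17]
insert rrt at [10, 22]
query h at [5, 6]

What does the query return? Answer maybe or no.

Answer: no

Derivation:
Step 1: insert b at [4, 16] -> counters=[0,0,0,0,1,0,0,0,0,0,0,0,0,0,0,0,1,0,0,0,0,0,0,0,0,0,0,0,0,0,0,0,0]
Step 2: insert ld at [20, 24] -> counters=[0,0,0,0,1,0,0,0,0,0,0,0,0,0,0,0,1,0,0,0,1,0,0,0,1,0,0,0,0,0,0,0,0]
Step 3: insert rrt at [10, 22] -> counters=[0,0,0,0,1,0,0,0,0,0,1,0,0,0,0,0,1,0,0,0,1,0,1,0,1,0,0,0,0,0,0,0,0]
Step 4: insert crc at [16, 19] -> counters=[0,0,0,0,1,0,0,0,0,0,1,0,0,0,0,0,2,0,0,1,1,0,1,0,1,0,0,0,0,0,0,0,0]
Step 5: insert os at [20, 32] -> counters=[0,0,0,0,1,0,0,0,0,0,1,0,0,0,0,0,2,0,0,1,2,0,1,0,1,0,0,0,0,0,0,0,1]
Step 6: insert p at [0, 17] -> counters=[1,0,0,0,1,0,0,0,0,0,1,0,0,0,0,0,2,1,0,1,2,0,1,0,1,0,0,0,0,0,0,0,1]
Step 7: insert zmh at [8, 29] -> counters=[1,0,0,0,1,0,0,0,1,0,1,0,0,0,0,0,2,1,0,1,2,0,1,0,1,0,0,0,0,1,0,0,1]
Step 8: insert o at [14, 15] -> counters=[1,0,0,0,1,0,0,0,1,0,1,0,0,0,1,1,2,1,0,1,2,0,1,0,1,0,0,0,0,1,0,0,1]
Step 9: insert rc at [11, 30] -> counters=[1,0,0,0,1,0,0,0,1,0,1,1,0,0,1,1,2,1,0,1,2,0,1,0,1,0,0,0,0,1,1,0,1]
Step 10: insert c at [21, 32] -> counters=[1,0,0,0,1,0,0,0,1,0,1,1,0,0,1,1,2,1,0,1,2,1,1,0,1,0,0,0,0,1,1,0,2]
Step 11: insert b at [4, 16] -> counters=[1,0,0,0,2,0,0,0,1,0,1,1,0,0,1,1,3,1,0,1,2,1,1,0,1,0,0,0,0,1,1,0,2]
Step 12: delete crc at [16, 19] -> counters=[1,0,0,0,2,0,0,0,1,0,1,1,0,0,1,1,2,1,0,0,2,1,1,0,1,0,0,0,0,1,1,0,2]
Step 13: insert b at [4, 16] -> counters=[1,0,0,0,3,0,0,0,1,0,1,1,0,0,1,1,3,1,0,0,2,1,1,0,1,0,0,0,0,1,1,0,2]
Step 14: insert rrt at [10, 22] -> counters=[1,0,0,0,3,0,0,0,1,0,2,1,0,0,1,1,3,1,0,0,2,1,2,0,1,0,0,0,0,1,1,0,2]
Step 15: delete os at [20, 32] -> counters=[1,0,0,0,3,0,0,0,1,0,2,1,0,0,1,1,3,1,0,0,1,1,2,0,1,0,0,0,0,1,1,0,1]
Step 16: insert rrt at [10, 22] -> counters=[1,0,0,0,3,0,0,0,1,0,3,1,0,0,1,1,3,1,0,0,1,1,3,0,1,0,0,0,0,1,1,0,1]
Step 17: delete c at [21, 32] -> counters=[1,0,0,0,3,0,0,0,1,0,3,1,0,0,1,1,3,1,0,0,1,0,3,0,1,0,0,0,0,1,1,0,0]
Step 18: insert p at [0, 17] -> counters=[2,0,0,0,3,0,0,0,1,0,3,1,0,0,1,1,3,2,0,0,1,0,3,0,1,0,0,0,0,1,1,0,0]
Step 19: insert b at [4, 16] -> counters=[2,0,0,0,4,0,0,0,1,0,3,1,0,0,1,1,4,2,0,0,1,0,3,0,1,0,0,0,0,1,1,0,0]
Step 20: delete p at [0, 17] -> counters=[1,0,0,0,4,0,0,0,1,0,3,1,0,0,1,1,4,1,0,0,1,0,3,0,1,0,0,0,0,1,1,0,0]
Step 21: insert rrt at [10, 22] -> counters=[1,0,0,0,4,0,0,0,1,0,4,1,0,0,1,1,4,1,0,0,1,0,4,0,1,0,0,0,0,1,1,0,0]
Query h: check counters[5]=0 counters[6]=0 -> no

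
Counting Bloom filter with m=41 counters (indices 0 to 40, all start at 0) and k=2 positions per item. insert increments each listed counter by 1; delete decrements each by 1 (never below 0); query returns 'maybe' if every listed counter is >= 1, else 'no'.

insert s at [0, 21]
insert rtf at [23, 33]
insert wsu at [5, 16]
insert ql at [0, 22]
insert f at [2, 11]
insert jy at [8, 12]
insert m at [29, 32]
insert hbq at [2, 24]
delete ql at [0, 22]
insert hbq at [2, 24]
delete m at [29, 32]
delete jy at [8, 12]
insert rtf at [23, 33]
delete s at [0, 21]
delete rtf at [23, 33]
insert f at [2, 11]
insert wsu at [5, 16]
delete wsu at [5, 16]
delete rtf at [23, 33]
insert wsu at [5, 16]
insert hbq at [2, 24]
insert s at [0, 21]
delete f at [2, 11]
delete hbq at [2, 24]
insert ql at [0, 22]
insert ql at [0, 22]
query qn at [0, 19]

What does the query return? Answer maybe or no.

Step 1: insert s at [0, 21] -> counters=[1,0,0,0,0,0,0,0,0,0,0,0,0,0,0,0,0,0,0,0,0,1,0,0,0,0,0,0,0,0,0,0,0,0,0,0,0,0,0,0,0]
Step 2: insert rtf at [23, 33] -> counters=[1,0,0,0,0,0,0,0,0,0,0,0,0,0,0,0,0,0,0,0,0,1,0,1,0,0,0,0,0,0,0,0,0,1,0,0,0,0,0,0,0]
Step 3: insert wsu at [5, 16] -> counters=[1,0,0,0,0,1,0,0,0,0,0,0,0,0,0,0,1,0,0,0,0,1,0,1,0,0,0,0,0,0,0,0,0,1,0,0,0,0,0,0,0]
Step 4: insert ql at [0, 22] -> counters=[2,0,0,0,0,1,0,0,0,0,0,0,0,0,0,0,1,0,0,0,0,1,1,1,0,0,0,0,0,0,0,0,0,1,0,0,0,0,0,0,0]
Step 5: insert f at [2, 11] -> counters=[2,0,1,0,0,1,0,0,0,0,0,1,0,0,0,0,1,0,0,0,0,1,1,1,0,0,0,0,0,0,0,0,0,1,0,0,0,0,0,0,0]
Step 6: insert jy at [8, 12] -> counters=[2,0,1,0,0,1,0,0,1,0,0,1,1,0,0,0,1,0,0,0,0,1,1,1,0,0,0,0,0,0,0,0,0,1,0,0,0,0,0,0,0]
Step 7: insert m at [29, 32] -> counters=[2,0,1,0,0,1,0,0,1,0,0,1,1,0,0,0,1,0,0,0,0,1,1,1,0,0,0,0,0,1,0,0,1,1,0,0,0,0,0,0,0]
Step 8: insert hbq at [2, 24] -> counters=[2,0,2,0,0,1,0,0,1,0,0,1,1,0,0,0,1,0,0,0,0,1,1,1,1,0,0,0,0,1,0,0,1,1,0,0,0,0,0,0,0]
Step 9: delete ql at [0, 22] -> counters=[1,0,2,0,0,1,0,0,1,0,0,1,1,0,0,0,1,0,0,0,0,1,0,1,1,0,0,0,0,1,0,0,1,1,0,0,0,0,0,0,0]
Step 10: insert hbq at [2, 24] -> counters=[1,0,3,0,0,1,0,0,1,0,0,1,1,0,0,0,1,0,0,0,0,1,0,1,2,0,0,0,0,1,0,0,1,1,0,0,0,0,0,0,0]
Step 11: delete m at [29, 32] -> counters=[1,0,3,0,0,1,0,0,1,0,0,1,1,0,0,0,1,0,0,0,0,1,0,1,2,0,0,0,0,0,0,0,0,1,0,0,0,0,0,0,0]
Step 12: delete jy at [8, 12] -> counters=[1,0,3,0,0,1,0,0,0,0,0,1,0,0,0,0,1,0,0,0,0,1,0,1,2,0,0,0,0,0,0,0,0,1,0,0,0,0,0,0,0]
Step 13: insert rtf at [23, 33] -> counters=[1,0,3,0,0,1,0,0,0,0,0,1,0,0,0,0,1,0,0,0,0,1,0,2,2,0,0,0,0,0,0,0,0,2,0,0,0,0,0,0,0]
Step 14: delete s at [0, 21] -> counters=[0,0,3,0,0,1,0,0,0,0,0,1,0,0,0,0,1,0,0,0,0,0,0,2,2,0,0,0,0,0,0,0,0,2,0,0,0,0,0,0,0]
Step 15: delete rtf at [23, 33] -> counters=[0,0,3,0,0,1,0,0,0,0,0,1,0,0,0,0,1,0,0,0,0,0,0,1,2,0,0,0,0,0,0,0,0,1,0,0,0,0,0,0,0]
Step 16: insert f at [2, 11] -> counters=[0,0,4,0,0,1,0,0,0,0,0,2,0,0,0,0,1,0,0,0,0,0,0,1,2,0,0,0,0,0,0,0,0,1,0,0,0,0,0,0,0]
Step 17: insert wsu at [5, 16] -> counters=[0,0,4,0,0,2,0,0,0,0,0,2,0,0,0,0,2,0,0,0,0,0,0,1,2,0,0,0,0,0,0,0,0,1,0,0,0,0,0,0,0]
Step 18: delete wsu at [5, 16] -> counters=[0,0,4,0,0,1,0,0,0,0,0,2,0,0,0,0,1,0,0,0,0,0,0,1,2,0,0,0,0,0,0,0,0,1,0,0,0,0,0,0,0]
Step 19: delete rtf at [23, 33] -> counters=[0,0,4,0,0,1,0,0,0,0,0,2,0,0,0,0,1,0,0,0,0,0,0,0,2,0,0,0,0,0,0,0,0,0,0,0,0,0,0,0,0]
Step 20: insert wsu at [5, 16] -> counters=[0,0,4,0,0,2,0,0,0,0,0,2,0,0,0,0,2,0,0,0,0,0,0,0,2,0,0,0,0,0,0,0,0,0,0,0,0,0,0,0,0]
Step 21: insert hbq at [2, 24] -> counters=[0,0,5,0,0,2,0,0,0,0,0,2,0,0,0,0,2,0,0,0,0,0,0,0,3,0,0,0,0,0,0,0,0,0,0,0,0,0,0,0,0]
Step 22: insert s at [0, 21] -> counters=[1,0,5,0,0,2,0,0,0,0,0,2,0,0,0,0,2,0,0,0,0,1,0,0,3,0,0,0,0,0,0,0,0,0,0,0,0,0,0,0,0]
Step 23: delete f at [2, 11] -> counters=[1,0,4,0,0,2,0,0,0,0,0,1,0,0,0,0,2,0,0,0,0,1,0,0,3,0,0,0,0,0,0,0,0,0,0,0,0,0,0,0,0]
Step 24: delete hbq at [2, 24] -> counters=[1,0,3,0,0,2,0,0,0,0,0,1,0,0,0,0,2,0,0,0,0,1,0,0,2,0,0,0,0,0,0,0,0,0,0,0,0,0,0,0,0]
Step 25: insert ql at [0, 22] -> counters=[2,0,3,0,0,2,0,0,0,0,0,1,0,0,0,0,2,0,0,0,0,1,1,0,2,0,0,0,0,0,0,0,0,0,0,0,0,0,0,0,0]
Step 26: insert ql at [0, 22] -> counters=[3,0,3,0,0,2,0,0,0,0,0,1,0,0,0,0,2,0,0,0,0,1,2,0,2,0,0,0,0,0,0,0,0,0,0,0,0,0,0,0,0]
Query qn: check counters[0]=3 counters[19]=0 -> no

Answer: no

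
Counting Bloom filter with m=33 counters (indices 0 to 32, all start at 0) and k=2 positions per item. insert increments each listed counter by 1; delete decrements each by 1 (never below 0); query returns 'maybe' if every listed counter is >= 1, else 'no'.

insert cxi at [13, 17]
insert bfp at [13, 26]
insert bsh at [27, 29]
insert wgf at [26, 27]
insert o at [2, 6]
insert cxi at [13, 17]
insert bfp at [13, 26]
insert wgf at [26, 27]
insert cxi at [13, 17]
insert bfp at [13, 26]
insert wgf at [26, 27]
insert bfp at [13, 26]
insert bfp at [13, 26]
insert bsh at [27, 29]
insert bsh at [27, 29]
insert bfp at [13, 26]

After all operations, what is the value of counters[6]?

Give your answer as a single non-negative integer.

Answer: 1

Derivation:
Step 1: insert cxi at [13, 17] -> counters=[0,0,0,0,0,0,0,0,0,0,0,0,0,1,0,0,0,1,0,0,0,0,0,0,0,0,0,0,0,0,0,0,0]
Step 2: insert bfp at [13, 26] -> counters=[0,0,0,0,0,0,0,0,0,0,0,0,0,2,0,0,0,1,0,0,0,0,0,0,0,0,1,0,0,0,0,0,0]
Step 3: insert bsh at [27, 29] -> counters=[0,0,0,0,0,0,0,0,0,0,0,0,0,2,0,0,0,1,0,0,0,0,0,0,0,0,1,1,0,1,0,0,0]
Step 4: insert wgf at [26, 27] -> counters=[0,0,0,0,0,0,0,0,0,0,0,0,0,2,0,0,0,1,0,0,0,0,0,0,0,0,2,2,0,1,0,0,0]
Step 5: insert o at [2, 6] -> counters=[0,0,1,0,0,0,1,0,0,0,0,0,0,2,0,0,0,1,0,0,0,0,0,0,0,0,2,2,0,1,0,0,0]
Step 6: insert cxi at [13, 17] -> counters=[0,0,1,0,0,0,1,0,0,0,0,0,0,3,0,0,0,2,0,0,0,0,0,0,0,0,2,2,0,1,0,0,0]
Step 7: insert bfp at [13, 26] -> counters=[0,0,1,0,0,0,1,0,0,0,0,0,0,4,0,0,0,2,0,0,0,0,0,0,0,0,3,2,0,1,0,0,0]
Step 8: insert wgf at [26, 27] -> counters=[0,0,1,0,0,0,1,0,0,0,0,0,0,4,0,0,0,2,0,0,0,0,0,0,0,0,4,3,0,1,0,0,0]
Step 9: insert cxi at [13, 17] -> counters=[0,0,1,0,0,0,1,0,0,0,0,0,0,5,0,0,0,3,0,0,0,0,0,0,0,0,4,3,0,1,0,0,0]
Step 10: insert bfp at [13, 26] -> counters=[0,0,1,0,0,0,1,0,0,0,0,0,0,6,0,0,0,3,0,0,0,0,0,0,0,0,5,3,0,1,0,0,0]
Step 11: insert wgf at [26, 27] -> counters=[0,0,1,0,0,0,1,0,0,0,0,0,0,6,0,0,0,3,0,0,0,0,0,0,0,0,6,4,0,1,0,0,0]
Step 12: insert bfp at [13, 26] -> counters=[0,0,1,0,0,0,1,0,0,0,0,0,0,7,0,0,0,3,0,0,0,0,0,0,0,0,7,4,0,1,0,0,0]
Step 13: insert bfp at [13, 26] -> counters=[0,0,1,0,0,0,1,0,0,0,0,0,0,8,0,0,0,3,0,0,0,0,0,0,0,0,8,4,0,1,0,0,0]
Step 14: insert bsh at [27, 29] -> counters=[0,0,1,0,0,0,1,0,0,0,0,0,0,8,0,0,0,3,0,0,0,0,0,0,0,0,8,5,0,2,0,0,0]
Step 15: insert bsh at [27, 29] -> counters=[0,0,1,0,0,0,1,0,0,0,0,0,0,8,0,0,0,3,0,0,0,0,0,0,0,0,8,6,0,3,0,0,0]
Step 16: insert bfp at [13, 26] -> counters=[0,0,1,0,0,0,1,0,0,0,0,0,0,9,0,0,0,3,0,0,0,0,0,0,0,0,9,6,0,3,0,0,0]
Final counters=[0,0,1,0,0,0,1,0,0,0,0,0,0,9,0,0,0,3,0,0,0,0,0,0,0,0,9,6,0,3,0,0,0] -> counters[6]=1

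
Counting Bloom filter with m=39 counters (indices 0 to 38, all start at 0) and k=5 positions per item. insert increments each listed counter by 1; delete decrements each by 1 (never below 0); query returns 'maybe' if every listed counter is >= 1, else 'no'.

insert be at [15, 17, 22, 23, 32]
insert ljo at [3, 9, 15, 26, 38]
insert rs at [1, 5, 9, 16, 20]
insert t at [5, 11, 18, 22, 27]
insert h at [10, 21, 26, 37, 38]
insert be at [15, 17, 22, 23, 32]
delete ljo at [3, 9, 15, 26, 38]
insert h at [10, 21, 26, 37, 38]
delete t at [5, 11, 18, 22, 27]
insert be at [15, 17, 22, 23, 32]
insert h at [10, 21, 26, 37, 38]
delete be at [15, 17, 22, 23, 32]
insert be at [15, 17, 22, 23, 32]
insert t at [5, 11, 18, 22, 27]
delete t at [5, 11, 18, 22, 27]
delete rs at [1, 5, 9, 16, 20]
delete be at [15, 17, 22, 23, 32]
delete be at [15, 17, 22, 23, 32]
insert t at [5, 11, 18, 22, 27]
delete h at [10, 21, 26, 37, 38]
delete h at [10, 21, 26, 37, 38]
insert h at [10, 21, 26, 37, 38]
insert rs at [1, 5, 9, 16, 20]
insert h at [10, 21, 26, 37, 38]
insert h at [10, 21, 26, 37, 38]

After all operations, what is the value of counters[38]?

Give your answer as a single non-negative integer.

Step 1: insert be at [15, 17, 22, 23, 32] -> counters=[0,0,0,0,0,0,0,0,0,0,0,0,0,0,0,1,0,1,0,0,0,0,1,1,0,0,0,0,0,0,0,0,1,0,0,0,0,0,0]
Step 2: insert ljo at [3, 9, 15, 26, 38] -> counters=[0,0,0,1,0,0,0,0,0,1,0,0,0,0,0,2,0,1,0,0,0,0,1,1,0,0,1,0,0,0,0,0,1,0,0,0,0,0,1]
Step 3: insert rs at [1, 5, 9, 16, 20] -> counters=[0,1,0,1,0,1,0,0,0,2,0,0,0,0,0,2,1,1,0,0,1,0,1,1,0,0,1,0,0,0,0,0,1,0,0,0,0,0,1]
Step 4: insert t at [5, 11, 18, 22, 27] -> counters=[0,1,0,1,0,2,0,0,0,2,0,1,0,0,0,2,1,1,1,0,1,0,2,1,0,0,1,1,0,0,0,0,1,0,0,0,0,0,1]
Step 5: insert h at [10, 21, 26, 37, 38] -> counters=[0,1,0,1,0,2,0,0,0,2,1,1,0,0,0,2,1,1,1,0,1,1,2,1,0,0,2,1,0,0,0,0,1,0,0,0,0,1,2]
Step 6: insert be at [15, 17, 22, 23, 32] -> counters=[0,1,0,1,0,2,0,0,0,2,1,1,0,0,0,3,1,2,1,0,1,1,3,2,0,0,2,1,0,0,0,0,2,0,0,0,0,1,2]
Step 7: delete ljo at [3, 9, 15, 26, 38] -> counters=[0,1,0,0,0,2,0,0,0,1,1,1,0,0,0,2,1,2,1,0,1,1,3,2,0,0,1,1,0,0,0,0,2,0,0,0,0,1,1]
Step 8: insert h at [10, 21, 26, 37, 38] -> counters=[0,1,0,0,0,2,0,0,0,1,2,1,0,0,0,2,1,2,1,0,1,2,3,2,0,0,2,1,0,0,0,0,2,0,0,0,0,2,2]
Step 9: delete t at [5, 11, 18, 22, 27] -> counters=[0,1,0,0,0,1,0,0,0,1,2,0,0,0,0,2,1,2,0,0,1,2,2,2,0,0,2,0,0,0,0,0,2,0,0,0,0,2,2]
Step 10: insert be at [15, 17, 22, 23, 32] -> counters=[0,1,0,0,0,1,0,0,0,1,2,0,0,0,0,3,1,3,0,0,1,2,3,3,0,0,2,0,0,0,0,0,3,0,0,0,0,2,2]
Step 11: insert h at [10, 21, 26, 37, 38] -> counters=[0,1,0,0,0,1,0,0,0,1,3,0,0,0,0,3,1,3,0,0,1,3,3,3,0,0,3,0,0,0,0,0,3,0,0,0,0,3,3]
Step 12: delete be at [15, 17, 22, 23, 32] -> counters=[0,1,0,0,0,1,0,0,0,1,3,0,0,0,0,2,1,2,0,0,1,3,2,2,0,0,3,0,0,0,0,0,2,0,0,0,0,3,3]
Step 13: insert be at [15, 17, 22, 23, 32] -> counters=[0,1,0,0,0,1,0,0,0,1,3,0,0,0,0,3,1,3,0,0,1,3,3,3,0,0,3,0,0,0,0,0,3,0,0,0,0,3,3]
Step 14: insert t at [5, 11, 18, 22, 27] -> counters=[0,1,0,0,0,2,0,0,0,1,3,1,0,0,0,3,1,3,1,0,1,3,4,3,0,0,3,1,0,0,0,0,3,0,0,0,0,3,3]
Step 15: delete t at [5, 11, 18, 22, 27] -> counters=[0,1,0,0,0,1,0,0,0,1,3,0,0,0,0,3,1,3,0,0,1,3,3,3,0,0,3,0,0,0,0,0,3,0,0,0,0,3,3]
Step 16: delete rs at [1, 5, 9, 16, 20] -> counters=[0,0,0,0,0,0,0,0,0,0,3,0,0,0,0,3,0,3,0,0,0,3,3,3,0,0,3,0,0,0,0,0,3,0,0,0,0,3,3]
Step 17: delete be at [15, 17, 22, 23, 32] -> counters=[0,0,0,0,0,0,0,0,0,0,3,0,0,0,0,2,0,2,0,0,0,3,2,2,0,0,3,0,0,0,0,0,2,0,0,0,0,3,3]
Step 18: delete be at [15, 17, 22, 23, 32] -> counters=[0,0,0,0,0,0,0,0,0,0,3,0,0,0,0,1,0,1,0,0,0,3,1,1,0,0,3,0,0,0,0,0,1,0,0,0,0,3,3]
Step 19: insert t at [5, 11, 18, 22, 27] -> counters=[0,0,0,0,0,1,0,0,0,0,3,1,0,0,0,1,0,1,1,0,0,3,2,1,0,0,3,1,0,0,0,0,1,0,0,0,0,3,3]
Step 20: delete h at [10, 21, 26, 37, 38] -> counters=[0,0,0,0,0,1,0,0,0,0,2,1,0,0,0,1,0,1,1,0,0,2,2,1,0,0,2,1,0,0,0,0,1,0,0,0,0,2,2]
Step 21: delete h at [10, 21, 26, 37, 38] -> counters=[0,0,0,0,0,1,0,0,0,0,1,1,0,0,0,1,0,1,1,0,0,1,2,1,0,0,1,1,0,0,0,0,1,0,0,0,0,1,1]
Step 22: insert h at [10, 21, 26, 37, 38] -> counters=[0,0,0,0,0,1,0,0,0,0,2,1,0,0,0,1,0,1,1,0,0,2,2,1,0,0,2,1,0,0,0,0,1,0,0,0,0,2,2]
Step 23: insert rs at [1, 5, 9, 16, 20] -> counters=[0,1,0,0,0,2,0,0,0,1,2,1,0,0,0,1,1,1,1,0,1,2,2,1,0,0,2,1,0,0,0,0,1,0,0,0,0,2,2]
Step 24: insert h at [10, 21, 26, 37, 38] -> counters=[0,1,0,0,0,2,0,0,0,1,3,1,0,0,0,1,1,1,1,0,1,3,2,1,0,0,3,1,0,0,0,0,1,0,0,0,0,3,3]
Step 25: insert h at [10, 21, 26, 37, 38] -> counters=[0,1,0,0,0,2,0,0,0,1,4,1,0,0,0,1,1,1,1,0,1,4,2,1,0,0,4,1,0,0,0,0,1,0,0,0,0,4,4]
Final counters=[0,1,0,0,0,2,0,0,0,1,4,1,0,0,0,1,1,1,1,0,1,4,2,1,0,0,4,1,0,0,0,0,1,0,0,0,0,4,4] -> counters[38]=4

Answer: 4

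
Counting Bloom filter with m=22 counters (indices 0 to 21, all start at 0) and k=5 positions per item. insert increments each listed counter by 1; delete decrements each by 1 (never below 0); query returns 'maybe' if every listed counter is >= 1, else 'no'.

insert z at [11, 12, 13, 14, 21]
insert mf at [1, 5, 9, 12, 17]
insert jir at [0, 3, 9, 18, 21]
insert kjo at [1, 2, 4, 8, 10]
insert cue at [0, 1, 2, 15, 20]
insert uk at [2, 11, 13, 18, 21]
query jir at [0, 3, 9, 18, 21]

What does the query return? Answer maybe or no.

Step 1: insert z at [11, 12, 13, 14, 21] -> counters=[0,0,0,0,0,0,0,0,0,0,0,1,1,1,1,0,0,0,0,0,0,1]
Step 2: insert mf at [1, 5, 9, 12, 17] -> counters=[0,1,0,0,0,1,0,0,0,1,0,1,2,1,1,0,0,1,0,0,0,1]
Step 3: insert jir at [0, 3, 9, 18, 21] -> counters=[1,1,0,1,0,1,0,0,0,2,0,1,2,1,1,0,0,1,1,0,0,2]
Step 4: insert kjo at [1, 2, 4, 8, 10] -> counters=[1,2,1,1,1,1,0,0,1,2,1,1,2,1,1,0,0,1,1,0,0,2]
Step 5: insert cue at [0, 1, 2, 15, 20] -> counters=[2,3,2,1,1,1,0,0,1,2,1,1,2,1,1,1,0,1,1,0,1,2]
Step 6: insert uk at [2, 11, 13, 18, 21] -> counters=[2,3,3,1,1,1,0,0,1,2,1,2,2,2,1,1,0,1,2,0,1,3]
Query jir: check counters[0]=2 counters[3]=1 counters[9]=2 counters[18]=2 counters[21]=3 -> maybe

Answer: maybe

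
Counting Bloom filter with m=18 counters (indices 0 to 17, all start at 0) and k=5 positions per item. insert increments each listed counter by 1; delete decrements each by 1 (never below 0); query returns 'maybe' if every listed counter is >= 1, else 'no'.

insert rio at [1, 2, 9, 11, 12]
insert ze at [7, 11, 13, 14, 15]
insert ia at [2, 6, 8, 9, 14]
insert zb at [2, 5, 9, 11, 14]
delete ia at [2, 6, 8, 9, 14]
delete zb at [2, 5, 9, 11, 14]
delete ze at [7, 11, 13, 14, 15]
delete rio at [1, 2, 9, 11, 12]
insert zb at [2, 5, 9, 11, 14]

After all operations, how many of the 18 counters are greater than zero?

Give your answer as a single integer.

Step 1: insert rio at [1, 2, 9, 11, 12] -> counters=[0,1,1,0,0,0,0,0,0,1,0,1,1,0,0,0,0,0]
Step 2: insert ze at [7, 11, 13, 14, 15] -> counters=[0,1,1,0,0,0,0,1,0,1,0,2,1,1,1,1,0,0]
Step 3: insert ia at [2, 6, 8, 9, 14] -> counters=[0,1,2,0,0,0,1,1,1,2,0,2,1,1,2,1,0,0]
Step 4: insert zb at [2, 5, 9, 11, 14] -> counters=[0,1,3,0,0,1,1,1,1,3,0,3,1,1,3,1,0,0]
Step 5: delete ia at [2, 6, 8, 9, 14] -> counters=[0,1,2,0,0,1,0,1,0,2,0,3,1,1,2,1,0,0]
Step 6: delete zb at [2, 5, 9, 11, 14] -> counters=[0,1,1,0,0,0,0,1,0,1,0,2,1,1,1,1,0,0]
Step 7: delete ze at [7, 11, 13, 14, 15] -> counters=[0,1,1,0,0,0,0,0,0,1,0,1,1,0,0,0,0,0]
Step 8: delete rio at [1, 2, 9, 11, 12] -> counters=[0,0,0,0,0,0,0,0,0,0,0,0,0,0,0,0,0,0]
Step 9: insert zb at [2, 5, 9, 11, 14] -> counters=[0,0,1,0,0,1,0,0,0,1,0,1,0,0,1,0,0,0]
Final counters=[0,0,1,0,0,1,0,0,0,1,0,1,0,0,1,0,0,0] -> 5 nonzero

Answer: 5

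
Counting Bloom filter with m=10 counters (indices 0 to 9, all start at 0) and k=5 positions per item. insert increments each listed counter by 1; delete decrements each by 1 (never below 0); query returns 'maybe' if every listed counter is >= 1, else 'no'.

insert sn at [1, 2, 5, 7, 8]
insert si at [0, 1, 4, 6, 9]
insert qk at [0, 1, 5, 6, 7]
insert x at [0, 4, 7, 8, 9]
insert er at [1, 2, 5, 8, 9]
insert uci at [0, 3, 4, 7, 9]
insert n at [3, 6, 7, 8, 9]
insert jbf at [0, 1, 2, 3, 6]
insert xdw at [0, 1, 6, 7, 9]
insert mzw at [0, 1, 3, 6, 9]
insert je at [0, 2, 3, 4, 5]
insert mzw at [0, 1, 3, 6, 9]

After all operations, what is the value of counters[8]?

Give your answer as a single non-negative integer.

Answer: 4

Derivation:
Step 1: insert sn at [1, 2, 5, 7, 8] -> counters=[0,1,1,0,0,1,0,1,1,0]
Step 2: insert si at [0, 1, 4, 6, 9] -> counters=[1,2,1,0,1,1,1,1,1,1]
Step 3: insert qk at [0, 1, 5, 6, 7] -> counters=[2,3,1,0,1,2,2,2,1,1]
Step 4: insert x at [0, 4, 7, 8, 9] -> counters=[3,3,1,0,2,2,2,3,2,2]
Step 5: insert er at [1, 2, 5, 8, 9] -> counters=[3,4,2,0,2,3,2,3,3,3]
Step 6: insert uci at [0, 3, 4, 7, 9] -> counters=[4,4,2,1,3,3,2,4,3,4]
Step 7: insert n at [3, 6, 7, 8, 9] -> counters=[4,4,2,2,3,3,3,5,4,5]
Step 8: insert jbf at [0, 1, 2, 3, 6] -> counters=[5,5,3,3,3,3,4,5,4,5]
Step 9: insert xdw at [0, 1, 6, 7, 9] -> counters=[6,6,3,3,3,3,5,6,4,6]
Step 10: insert mzw at [0, 1, 3, 6, 9] -> counters=[7,7,3,4,3,3,6,6,4,7]
Step 11: insert je at [0, 2, 3, 4, 5] -> counters=[8,7,4,5,4,4,6,6,4,7]
Step 12: insert mzw at [0, 1, 3, 6, 9] -> counters=[9,8,4,6,4,4,7,6,4,8]
Final counters=[9,8,4,6,4,4,7,6,4,8] -> counters[8]=4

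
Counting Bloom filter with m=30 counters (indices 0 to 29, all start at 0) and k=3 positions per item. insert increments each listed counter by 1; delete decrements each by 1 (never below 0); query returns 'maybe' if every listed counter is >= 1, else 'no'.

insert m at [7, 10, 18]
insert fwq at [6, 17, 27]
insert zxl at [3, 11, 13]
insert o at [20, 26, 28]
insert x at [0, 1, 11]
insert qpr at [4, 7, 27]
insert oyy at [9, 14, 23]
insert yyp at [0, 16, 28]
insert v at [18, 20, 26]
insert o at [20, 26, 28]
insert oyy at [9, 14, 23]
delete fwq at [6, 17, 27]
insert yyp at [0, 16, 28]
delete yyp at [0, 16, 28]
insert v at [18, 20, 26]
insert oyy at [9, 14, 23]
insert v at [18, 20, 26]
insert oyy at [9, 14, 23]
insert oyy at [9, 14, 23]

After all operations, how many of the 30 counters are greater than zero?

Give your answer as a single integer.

Step 1: insert m at [7, 10, 18] -> counters=[0,0,0,0,0,0,0,1,0,0,1,0,0,0,0,0,0,0,1,0,0,0,0,0,0,0,0,0,0,0]
Step 2: insert fwq at [6, 17, 27] -> counters=[0,0,0,0,0,0,1,1,0,0,1,0,0,0,0,0,0,1,1,0,0,0,0,0,0,0,0,1,0,0]
Step 3: insert zxl at [3, 11, 13] -> counters=[0,0,0,1,0,0,1,1,0,0,1,1,0,1,0,0,0,1,1,0,0,0,0,0,0,0,0,1,0,0]
Step 4: insert o at [20, 26, 28] -> counters=[0,0,0,1,0,0,1,1,0,0,1,1,0,1,0,0,0,1,1,0,1,0,0,0,0,0,1,1,1,0]
Step 5: insert x at [0, 1, 11] -> counters=[1,1,0,1,0,0,1,1,0,0,1,2,0,1,0,0,0,1,1,0,1,0,0,0,0,0,1,1,1,0]
Step 6: insert qpr at [4, 7, 27] -> counters=[1,1,0,1,1,0,1,2,0,0,1,2,0,1,0,0,0,1,1,0,1,0,0,0,0,0,1,2,1,0]
Step 7: insert oyy at [9, 14, 23] -> counters=[1,1,0,1,1,0,1,2,0,1,1,2,0,1,1,0,0,1,1,0,1,0,0,1,0,0,1,2,1,0]
Step 8: insert yyp at [0, 16, 28] -> counters=[2,1,0,1,1,0,1,2,0,1,1,2,0,1,1,0,1,1,1,0,1,0,0,1,0,0,1,2,2,0]
Step 9: insert v at [18, 20, 26] -> counters=[2,1,0,1,1,0,1,2,0,1,1,2,0,1,1,0,1,1,2,0,2,0,0,1,0,0,2,2,2,0]
Step 10: insert o at [20, 26, 28] -> counters=[2,1,0,1,1,0,1,2,0,1,1,2,0,1,1,0,1,1,2,0,3,0,0,1,0,0,3,2,3,0]
Step 11: insert oyy at [9, 14, 23] -> counters=[2,1,0,1,1,0,1,2,0,2,1,2,0,1,2,0,1,1,2,0,3,0,0,2,0,0,3,2,3,0]
Step 12: delete fwq at [6, 17, 27] -> counters=[2,1,0,1,1,0,0,2,0,2,1,2,0,1,2,0,1,0,2,0,3,0,0,2,0,0,3,1,3,0]
Step 13: insert yyp at [0, 16, 28] -> counters=[3,1,0,1,1,0,0,2,0,2,1,2,0,1,2,0,2,0,2,0,3,0,0,2,0,0,3,1,4,0]
Step 14: delete yyp at [0, 16, 28] -> counters=[2,1,0,1,1,0,0,2,0,2,1,2,0,1,2,0,1,0,2,0,3,0,0,2,0,0,3,1,3,0]
Step 15: insert v at [18, 20, 26] -> counters=[2,1,0,1,1,0,0,2,0,2,1,2,0,1,2,0,1,0,3,0,4,0,0,2,0,0,4,1,3,0]
Step 16: insert oyy at [9, 14, 23] -> counters=[2,1,0,1,1,0,0,2,0,3,1,2,0,1,3,0,1,0,3,0,4,0,0,3,0,0,4,1,3,0]
Step 17: insert v at [18, 20, 26] -> counters=[2,1,0,1,1,0,0,2,0,3,1,2,0,1,3,0,1,0,4,0,5,0,0,3,0,0,5,1,3,0]
Step 18: insert oyy at [9, 14, 23] -> counters=[2,1,0,1,1,0,0,2,0,4,1,2,0,1,4,0,1,0,4,0,5,0,0,4,0,0,5,1,3,0]
Step 19: insert oyy at [9, 14, 23] -> counters=[2,1,0,1,1,0,0,2,0,5,1,2,0,1,5,0,1,0,4,0,5,0,0,5,0,0,5,1,3,0]
Final counters=[2,1,0,1,1,0,0,2,0,5,1,2,0,1,5,0,1,0,4,0,5,0,0,5,0,0,5,1,3,0] -> 17 nonzero

Answer: 17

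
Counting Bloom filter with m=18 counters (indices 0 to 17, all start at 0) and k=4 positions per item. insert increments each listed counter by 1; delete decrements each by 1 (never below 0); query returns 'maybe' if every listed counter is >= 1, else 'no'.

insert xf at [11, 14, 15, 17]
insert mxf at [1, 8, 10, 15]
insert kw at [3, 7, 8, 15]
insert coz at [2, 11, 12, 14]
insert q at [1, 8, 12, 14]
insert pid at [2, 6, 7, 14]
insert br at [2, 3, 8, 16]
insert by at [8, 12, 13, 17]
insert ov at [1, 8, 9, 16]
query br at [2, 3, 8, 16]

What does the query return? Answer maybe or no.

Answer: maybe

Derivation:
Step 1: insert xf at [11, 14, 15, 17] -> counters=[0,0,0,0,0,0,0,0,0,0,0,1,0,0,1,1,0,1]
Step 2: insert mxf at [1, 8, 10, 15] -> counters=[0,1,0,0,0,0,0,0,1,0,1,1,0,0,1,2,0,1]
Step 3: insert kw at [3, 7, 8, 15] -> counters=[0,1,0,1,0,0,0,1,2,0,1,1,0,0,1,3,0,1]
Step 4: insert coz at [2, 11, 12, 14] -> counters=[0,1,1,1,0,0,0,1,2,0,1,2,1,0,2,3,0,1]
Step 5: insert q at [1, 8, 12, 14] -> counters=[0,2,1,1,0,0,0,1,3,0,1,2,2,0,3,3,0,1]
Step 6: insert pid at [2, 6, 7, 14] -> counters=[0,2,2,1,0,0,1,2,3,0,1,2,2,0,4,3,0,1]
Step 7: insert br at [2, 3, 8, 16] -> counters=[0,2,3,2,0,0,1,2,4,0,1,2,2,0,4,3,1,1]
Step 8: insert by at [8, 12, 13, 17] -> counters=[0,2,3,2,0,0,1,2,5,0,1,2,3,1,4,3,1,2]
Step 9: insert ov at [1, 8, 9, 16] -> counters=[0,3,3,2,0,0,1,2,6,1,1,2,3,1,4,3,2,2]
Query br: check counters[2]=3 counters[3]=2 counters[8]=6 counters[16]=2 -> maybe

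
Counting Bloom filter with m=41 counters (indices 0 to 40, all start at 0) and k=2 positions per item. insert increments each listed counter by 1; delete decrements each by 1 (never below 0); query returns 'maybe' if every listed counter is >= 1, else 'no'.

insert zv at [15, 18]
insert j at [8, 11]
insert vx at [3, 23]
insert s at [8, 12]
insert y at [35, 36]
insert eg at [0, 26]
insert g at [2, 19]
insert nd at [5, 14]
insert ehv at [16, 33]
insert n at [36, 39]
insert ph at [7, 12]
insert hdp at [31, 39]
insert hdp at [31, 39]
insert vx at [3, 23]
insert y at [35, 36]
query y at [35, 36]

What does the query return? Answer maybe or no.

Answer: maybe

Derivation:
Step 1: insert zv at [15, 18] -> counters=[0,0,0,0,0,0,0,0,0,0,0,0,0,0,0,1,0,0,1,0,0,0,0,0,0,0,0,0,0,0,0,0,0,0,0,0,0,0,0,0,0]
Step 2: insert j at [8, 11] -> counters=[0,0,0,0,0,0,0,0,1,0,0,1,0,0,0,1,0,0,1,0,0,0,0,0,0,0,0,0,0,0,0,0,0,0,0,0,0,0,0,0,0]
Step 3: insert vx at [3, 23] -> counters=[0,0,0,1,0,0,0,0,1,0,0,1,0,0,0,1,0,0,1,0,0,0,0,1,0,0,0,0,0,0,0,0,0,0,0,0,0,0,0,0,0]
Step 4: insert s at [8, 12] -> counters=[0,0,0,1,0,0,0,0,2,0,0,1,1,0,0,1,0,0,1,0,0,0,0,1,0,0,0,0,0,0,0,0,0,0,0,0,0,0,0,0,0]
Step 5: insert y at [35, 36] -> counters=[0,0,0,1,0,0,0,0,2,0,0,1,1,0,0,1,0,0,1,0,0,0,0,1,0,0,0,0,0,0,0,0,0,0,0,1,1,0,0,0,0]
Step 6: insert eg at [0, 26] -> counters=[1,0,0,1,0,0,0,0,2,0,0,1,1,0,0,1,0,0,1,0,0,0,0,1,0,0,1,0,0,0,0,0,0,0,0,1,1,0,0,0,0]
Step 7: insert g at [2, 19] -> counters=[1,0,1,1,0,0,0,0,2,0,0,1,1,0,0,1,0,0,1,1,0,0,0,1,0,0,1,0,0,0,0,0,0,0,0,1,1,0,0,0,0]
Step 8: insert nd at [5, 14] -> counters=[1,0,1,1,0,1,0,0,2,0,0,1,1,0,1,1,0,0,1,1,0,0,0,1,0,0,1,0,0,0,0,0,0,0,0,1,1,0,0,0,0]
Step 9: insert ehv at [16, 33] -> counters=[1,0,1,1,0,1,0,0,2,0,0,1,1,0,1,1,1,0,1,1,0,0,0,1,0,0,1,0,0,0,0,0,0,1,0,1,1,0,0,0,0]
Step 10: insert n at [36, 39] -> counters=[1,0,1,1,0,1,0,0,2,0,0,1,1,0,1,1,1,0,1,1,0,0,0,1,0,0,1,0,0,0,0,0,0,1,0,1,2,0,0,1,0]
Step 11: insert ph at [7, 12] -> counters=[1,0,1,1,0,1,0,1,2,0,0,1,2,0,1,1,1,0,1,1,0,0,0,1,0,0,1,0,0,0,0,0,0,1,0,1,2,0,0,1,0]
Step 12: insert hdp at [31, 39] -> counters=[1,0,1,1,0,1,0,1,2,0,0,1,2,0,1,1,1,0,1,1,0,0,0,1,0,0,1,0,0,0,0,1,0,1,0,1,2,0,0,2,0]
Step 13: insert hdp at [31, 39] -> counters=[1,0,1,1,0,1,0,1,2,0,0,1,2,0,1,1,1,0,1,1,0,0,0,1,0,0,1,0,0,0,0,2,0,1,0,1,2,0,0,3,0]
Step 14: insert vx at [3, 23] -> counters=[1,0,1,2,0,1,0,1,2,0,0,1,2,0,1,1,1,0,1,1,0,0,0,2,0,0,1,0,0,0,0,2,0,1,0,1,2,0,0,3,0]
Step 15: insert y at [35, 36] -> counters=[1,0,1,2,0,1,0,1,2,0,0,1,2,0,1,1,1,0,1,1,0,0,0,2,0,0,1,0,0,0,0,2,0,1,0,2,3,0,0,3,0]
Query y: check counters[35]=2 counters[36]=3 -> maybe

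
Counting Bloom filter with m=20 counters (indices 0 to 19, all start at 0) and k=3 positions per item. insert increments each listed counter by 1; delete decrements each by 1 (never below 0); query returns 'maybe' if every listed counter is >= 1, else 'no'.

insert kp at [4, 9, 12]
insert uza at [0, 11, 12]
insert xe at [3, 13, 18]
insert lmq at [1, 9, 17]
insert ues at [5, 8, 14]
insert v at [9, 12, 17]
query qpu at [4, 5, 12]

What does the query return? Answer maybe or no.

Answer: maybe

Derivation:
Step 1: insert kp at [4, 9, 12] -> counters=[0,0,0,0,1,0,0,0,0,1,0,0,1,0,0,0,0,0,0,0]
Step 2: insert uza at [0, 11, 12] -> counters=[1,0,0,0,1,0,0,0,0,1,0,1,2,0,0,0,0,0,0,0]
Step 3: insert xe at [3, 13, 18] -> counters=[1,0,0,1,1,0,0,0,0,1,0,1,2,1,0,0,0,0,1,0]
Step 4: insert lmq at [1, 9, 17] -> counters=[1,1,0,1,1,0,0,0,0,2,0,1,2,1,0,0,0,1,1,0]
Step 5: insert ues at [5, 8, 14] -> counters=[1,1,0,1,1,1,0,0,1,2,0,1,2,1,1,0,0,1,1,0]
Step 6: insert v at [9, 12, 17] -> counters=[1,1,0,1,1,1,0,0,1,3,0,1,3,1,1,0,0,2,1,0]
Query qpu: check counters[4]=1 counters[5]=1 counters[12]=3 -> maybe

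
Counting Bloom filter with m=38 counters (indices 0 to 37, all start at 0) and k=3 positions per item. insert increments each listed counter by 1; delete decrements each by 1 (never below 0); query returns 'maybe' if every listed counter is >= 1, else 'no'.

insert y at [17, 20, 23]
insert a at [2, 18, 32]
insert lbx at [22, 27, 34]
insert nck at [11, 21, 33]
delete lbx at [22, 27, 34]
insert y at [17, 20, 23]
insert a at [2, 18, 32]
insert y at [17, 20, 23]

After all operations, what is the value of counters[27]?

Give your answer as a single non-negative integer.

Step 1: insert y at [17, 20, 23] -> counters=[0,0,0,0,0,0,0,0,0,0,0,0,0,0,0,0,0,1,0,0,1,0,0,1,0,0,0,0,0,0,0,0,0,0,0,0,0,0]
Step 2: insert a at [2, 18, 32] -> counters=[0,0,1,0,0,0,0,0,0,0,0,0,0,0,0,0,0,1,1,0,1,0,0,1,0,0,0,0,0,0,0,0,1,0,0,0,0,0]
Step 3: insert lbx at [22, 27, 34] -> counters=[0,0,1,0,0,0,0,0,0,0,0,0,0,0,0,0,0,1,1,0,1,0,1,1,0,0,0,1,0,0,0,0,1,0,1,0,0,0]
Step 4: insert nck at [11, 21, 33] -> counters=[0,0,1,0,0,0,0,0,0,0,0,1,0,0,0,0,0,1,1,0,1,1,1,1,0,0,0,1,0,0,0,0,1,1,1,0,0,0]
Step 5: delete lbx at [22, 27, 34] -> counters=[0,0,1,0,0,0,0,0,0,0,0,1,0,0,0,0,0,1,1,0,1,1,0,1,0,0,0,0,0,0,0,0,1,1,0,0,0,0]
Step 6: insert y at [17, 20, 23] -> counters=[0,0,1,0,0,0,0,0,0,0,0,1,0,0,0,0,0,2,1,0,2,1,0,2,0,0,0,0,0,0,0,0,1,1,0,0,0,0]
Step 7: insert a at [2, 18, 32] -> counters=[0,0,2,0,0,0,0,0,0,0,0,1,0,0,0,0,0,2,2,0,2,1,0,2,0,0,0,0,0,0,0,0,2,1,0,0,0,0]
Step 8: insert y at [17, 20, 23] -> counters=[0,0,2,0,0,0,0,0,0,0,0,1,0,0,0,0,0,3,2,0,3,1,0,3,0,0,0,0,0,0,0,0,2,1,0,0,0,0]
Final counters=[0,0,2,0,0,0,0,0,0,0,0,1,0,0,0,0,0,3,2,0,3,1,0,3,0,0,0,0,0,0,0,0,2,1,0,0,0,0] -> counters[27]=0

Answer: 0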